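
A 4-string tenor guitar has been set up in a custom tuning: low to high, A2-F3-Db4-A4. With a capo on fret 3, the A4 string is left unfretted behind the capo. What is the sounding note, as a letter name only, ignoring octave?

C

The capo raises the open A4 by 3 semitones to C5; fretting 0 more gives A4 + 3 + 0 = A4 + 3 semitones, landing on C.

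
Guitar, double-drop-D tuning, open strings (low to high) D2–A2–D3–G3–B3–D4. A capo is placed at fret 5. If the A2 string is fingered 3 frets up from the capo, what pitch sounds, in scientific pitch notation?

F3

The capo raises the open A2 by 5 semitones to D3; fretting 3 more gives A2 + 5 + 3 = A2 + 8 semitones = F3.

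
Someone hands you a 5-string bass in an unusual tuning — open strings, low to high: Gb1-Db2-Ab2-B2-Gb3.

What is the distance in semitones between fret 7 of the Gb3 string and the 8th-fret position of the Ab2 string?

Gb3 at fret 7 → Db4 (MIDI 61); Ab2 at fret 8 → E3 (MIDI 52).
61 − 52 = 9, so the two pitches are 9 semitones apart, with Db4 the higher.

9 semitones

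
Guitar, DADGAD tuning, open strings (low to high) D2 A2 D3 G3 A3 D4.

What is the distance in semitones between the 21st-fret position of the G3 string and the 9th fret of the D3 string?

G3 at fret 21 → E5 (MIDI 76); D3 at fret 9 → B3 (MIDI 59).
76 − 59 = 17, so the two pitches are 17 semitones apart, with E5 the higher.

17 semitones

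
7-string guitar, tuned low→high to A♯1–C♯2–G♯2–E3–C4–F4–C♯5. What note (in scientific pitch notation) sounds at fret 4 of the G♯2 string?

The open G♯2 string plus 4 semitones: G#–A–A#–B–C.
The walk passes from B into C once, so the octave number goes from 2 to 3.

C3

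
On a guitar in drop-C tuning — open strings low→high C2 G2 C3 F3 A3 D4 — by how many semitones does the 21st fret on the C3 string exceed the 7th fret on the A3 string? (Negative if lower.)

C3 at fret 21 → A4 (MIDI 69); A3 at fret 7 → E4 (MIDI 64).
69 − 64 = 5, so the two pitches are 5 semitones apart.

5 semitones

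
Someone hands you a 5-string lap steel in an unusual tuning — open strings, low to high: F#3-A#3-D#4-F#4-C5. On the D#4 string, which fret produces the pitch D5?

11

D5 is 11 semitones above the open D#4 (D#–E–F–F#–…–C–C#–D), so it sits at fret 11.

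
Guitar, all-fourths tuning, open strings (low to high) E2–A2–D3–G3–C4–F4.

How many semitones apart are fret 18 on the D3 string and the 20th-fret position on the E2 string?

8 semitones

D3 at fret 18 → G#4 (MIDI 68); E2 at fret 20 → C4 (MIDI 60).
68 − 60 = 8, so the two pitches are 8 semitones apart, with G#4 the higher.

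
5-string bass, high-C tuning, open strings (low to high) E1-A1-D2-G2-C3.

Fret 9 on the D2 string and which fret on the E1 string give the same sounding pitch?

Fret 9 on D2 is MIDI 38 + 9 = 47 (B2). On the E1 string (open MIDI 28), that pitch is 47 − 28 = fret 19.

19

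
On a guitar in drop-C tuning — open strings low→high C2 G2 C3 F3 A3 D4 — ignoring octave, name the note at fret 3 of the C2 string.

The open C2 string plus 3 semitones: C–C#–D–D#.
(Equivalently spelled Eb.)

D#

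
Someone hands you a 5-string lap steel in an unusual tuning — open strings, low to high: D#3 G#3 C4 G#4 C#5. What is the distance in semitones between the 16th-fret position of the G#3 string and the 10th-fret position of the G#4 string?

6 semitones

G#3 at fret 16 → C5 (MIDI 72); G#4 at fret 10 → F#5 (MIDI 78).
72 − 78 = -6, so the two pitches are 6 semitones apart, with F#5 the higher.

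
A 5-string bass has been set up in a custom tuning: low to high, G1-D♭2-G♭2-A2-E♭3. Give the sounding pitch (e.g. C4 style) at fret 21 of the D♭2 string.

Each fret is one semitone, so D♭2 + 21 = B♭3.

B♭3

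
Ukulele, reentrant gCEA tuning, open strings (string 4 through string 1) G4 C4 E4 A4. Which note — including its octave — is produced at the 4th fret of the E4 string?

Each fret is one semitone, so E4 + 4 = G#4.

G#4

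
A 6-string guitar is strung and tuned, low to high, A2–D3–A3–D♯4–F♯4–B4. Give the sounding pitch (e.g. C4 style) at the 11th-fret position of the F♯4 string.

F5

F♯4 is MIDI 66. Adding 11 gives 77, which is F5.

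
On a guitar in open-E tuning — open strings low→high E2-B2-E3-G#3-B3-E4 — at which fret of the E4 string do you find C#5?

9

C#5 is 9 semitones above the open E4 (E–F–F#–G–G#–A–A#–B–C–C#), so it sits at fret 9.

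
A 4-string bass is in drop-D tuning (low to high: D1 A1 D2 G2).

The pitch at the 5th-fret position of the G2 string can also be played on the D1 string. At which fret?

22

G2 at fret 5 is G2 + 5 semitones = C3.
The open D1 string is 17 semitones below the open G2, so the same pitch on the D1 string lies at fret 5 + 17 = 22.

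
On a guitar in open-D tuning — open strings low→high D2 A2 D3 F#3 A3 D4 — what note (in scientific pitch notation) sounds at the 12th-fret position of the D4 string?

D5

The open D4 string plus 12 semitones: D–D#–E–F–…–C–C#–D.
The walk passes from B into C once, so the octave number goes from 4 to 5.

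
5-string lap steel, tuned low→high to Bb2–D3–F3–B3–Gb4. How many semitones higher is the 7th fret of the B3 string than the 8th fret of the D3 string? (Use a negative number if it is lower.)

B3 at fret 7 → Gb4 (MIDI 66); D3 at fret 8 → Bb3 (MIDI 58).
66 − 58 = 8, so the two pitches are 8 semitones apart.

8 semitones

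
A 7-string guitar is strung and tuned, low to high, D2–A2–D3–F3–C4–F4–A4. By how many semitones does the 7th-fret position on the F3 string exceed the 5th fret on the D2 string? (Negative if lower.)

F3 at fret 7 → C4 (MIDI 60); D2 at fret 5 → G2 (MIDI 43).
60 − 43 = 17, so the two pitches are 17 semitones apart.

17 semitones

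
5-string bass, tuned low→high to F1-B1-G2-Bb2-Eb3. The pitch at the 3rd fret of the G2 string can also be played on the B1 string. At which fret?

Fret 3 on G2 is MIDI 43 + 3 = 46 (Bb2). On the B1 string (open MIDI 35), that pitch is 46 − 35 = fret 11.

11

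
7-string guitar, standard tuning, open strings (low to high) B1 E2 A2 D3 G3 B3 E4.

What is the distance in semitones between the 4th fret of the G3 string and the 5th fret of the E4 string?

G3 at fret 4 → B3 (MIDI 59); E4 at fret 5 → A4 (MIDI 69).
59 − 69 = -10, so the two pitches are 10 semitones apart, with A4 the higher.

10 semitones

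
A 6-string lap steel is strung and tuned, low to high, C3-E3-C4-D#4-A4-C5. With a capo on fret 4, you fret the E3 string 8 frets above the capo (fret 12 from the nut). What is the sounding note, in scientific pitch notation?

E4

The capo raises the open E3 by 4 semitones to G#3; fretting 8 more gives E3 + 4 + 8 = E3 + 12 semitones = E4.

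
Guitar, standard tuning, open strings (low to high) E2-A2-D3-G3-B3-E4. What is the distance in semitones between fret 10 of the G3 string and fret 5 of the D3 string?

10 semitones

G3 at fret 10 → F4 (MIDI 65); D3 at fret 5 → G3 (MIDI 55).
65 − 55 = 10, so the two pitches are 10 semitones apart, with F4 the higher.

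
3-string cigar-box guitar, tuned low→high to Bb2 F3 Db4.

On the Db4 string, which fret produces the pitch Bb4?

9

Bb4 is 9 semitones above the open Db4 (Db–D–Eb–E–F–Gb–G–Ab–A–Bb), so it sits at fret 9.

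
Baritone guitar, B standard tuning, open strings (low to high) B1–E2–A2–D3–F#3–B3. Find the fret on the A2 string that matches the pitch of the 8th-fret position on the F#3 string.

17

F#3 at fret 8 is F#3 + 8 semitones = D4.
The open A2 string is 9 semitones below the open F#3, so the same pitch on the A2 string lies at fret 8 + 9 = 17.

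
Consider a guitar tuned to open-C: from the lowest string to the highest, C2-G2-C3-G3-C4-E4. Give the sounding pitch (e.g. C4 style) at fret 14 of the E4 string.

F♯5

The open E4 string plus 14 semitones: E–F–F#–G–…–E–F–F#.
The walk passes from B into C once, so the octave number goes from 4 to 5.
(Equivalently spelled G♭5.)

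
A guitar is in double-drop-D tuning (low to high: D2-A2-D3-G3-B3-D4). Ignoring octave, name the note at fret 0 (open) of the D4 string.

Fret 0 is the open string itself, so the pitch is just D.

D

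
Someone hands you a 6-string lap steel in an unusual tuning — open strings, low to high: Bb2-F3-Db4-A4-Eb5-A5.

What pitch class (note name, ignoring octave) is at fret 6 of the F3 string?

Each fret is one semitone, so F3 + 6 = B.

B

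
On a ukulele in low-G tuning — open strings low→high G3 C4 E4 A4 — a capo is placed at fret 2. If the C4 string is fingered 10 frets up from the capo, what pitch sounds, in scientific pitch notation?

C5

The capo raises the open C4 by 2 semitones to D4; fretting 10 more gives C4 + 2 + 10 = C4 + 12 semitones = C5.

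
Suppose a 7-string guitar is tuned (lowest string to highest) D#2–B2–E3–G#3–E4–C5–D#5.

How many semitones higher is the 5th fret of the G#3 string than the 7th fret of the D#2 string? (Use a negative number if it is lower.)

G#3 at fret 5 → C#4 (MIDI 61); D#2 at fret 7 → A#2 (MIDI 46).
61 − 46 = 15, so the two pitches are 15 semitones apart.

15 semitones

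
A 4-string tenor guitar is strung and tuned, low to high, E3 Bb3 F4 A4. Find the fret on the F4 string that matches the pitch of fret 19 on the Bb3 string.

12

Bb3 at fret 19 is Bb3 + 19 semitones = F5.
The open F4 string is 7 semitones above the open Bb3, so the same pitch on the F4 string lies at fret 19 − 7 = 12.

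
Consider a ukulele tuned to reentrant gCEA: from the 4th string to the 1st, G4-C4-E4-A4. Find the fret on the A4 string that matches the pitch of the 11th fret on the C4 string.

Fret 11 on C4 is MIDI 60 + 11 = 71 (B4). On the A4 string (open MIDI 69), that pitch is 71 − 69 = fret 2.

2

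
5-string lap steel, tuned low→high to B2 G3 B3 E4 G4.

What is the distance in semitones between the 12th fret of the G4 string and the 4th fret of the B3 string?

G4 at fret 12 → G5 (MIDI 79); B3 at fret 4 → D♯4 (MIDI 63).
79 − 63 = 16, so the two pitches are 16 semitones apart, with G5 the higher.

16 semitones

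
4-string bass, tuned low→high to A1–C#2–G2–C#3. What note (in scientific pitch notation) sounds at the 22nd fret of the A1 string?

G3

The open A1 string plus 22 semitones: A–A#–B–C–…–F–F#–G.
The walk passes from B into C 2 times, so the octave number goes from 1 to 3.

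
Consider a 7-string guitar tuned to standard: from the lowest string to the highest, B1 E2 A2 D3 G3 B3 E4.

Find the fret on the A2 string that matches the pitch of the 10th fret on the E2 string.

E2 at fret 10 is E2 + 10 semitones = D3.
The open A2 string is 5 semitones above the open E2, so the same pitch on the A2 string lies at fret 10 − 5 = 5.

5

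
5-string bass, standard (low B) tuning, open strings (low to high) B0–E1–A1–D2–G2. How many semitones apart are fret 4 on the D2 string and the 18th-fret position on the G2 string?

19 semitones

D2 at fret 4 → F♯2 (MIDI 42); G2 at fret 18 → C♯4 (MIDI 61).
42 − 61 = -19, so the two pitches are 19 semitones apart, with C♯4 the higher.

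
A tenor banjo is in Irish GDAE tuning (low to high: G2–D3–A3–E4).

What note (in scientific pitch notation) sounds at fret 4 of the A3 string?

C#4

Each fret is one semitone, so A3 + 4 = C#4.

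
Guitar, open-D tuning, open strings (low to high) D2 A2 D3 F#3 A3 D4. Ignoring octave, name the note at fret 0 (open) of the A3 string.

A

Fret 0 is the open string itself, so the pitch is just A.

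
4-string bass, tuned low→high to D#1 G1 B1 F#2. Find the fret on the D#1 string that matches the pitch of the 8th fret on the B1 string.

Fret 8 on B1 is MIDI 35 + 8 = 43 (G2). On the D#1 string (open MIDI 27), that pitch is 43 − 27 = fret 16.

16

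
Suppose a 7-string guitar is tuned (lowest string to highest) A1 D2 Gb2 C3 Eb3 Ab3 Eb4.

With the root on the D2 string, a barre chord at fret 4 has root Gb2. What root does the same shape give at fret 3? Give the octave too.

Moving from fret 4 to fret 3 shifts the root by -1 semitone.
Gb2 down 1 semitone is F2.

F2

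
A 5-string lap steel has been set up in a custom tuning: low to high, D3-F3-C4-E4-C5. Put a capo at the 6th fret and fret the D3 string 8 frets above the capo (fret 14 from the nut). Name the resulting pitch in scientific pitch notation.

The capo raises the open D3 by 6 semitones to G♯3; fretting 8 more gives D3 + 6 + 8 = D3 + 14 semitones = E4.

E4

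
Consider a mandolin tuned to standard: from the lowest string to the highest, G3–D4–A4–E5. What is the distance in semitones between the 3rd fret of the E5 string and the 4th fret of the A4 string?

E5 at fret 3 → G5 (MIDI 79); A4 at fret 4 → C♯5 (MIDI 73).
79 − 73 = 6, so the two pitches are 6 semitones apart, with G5 the higher.

6 semitones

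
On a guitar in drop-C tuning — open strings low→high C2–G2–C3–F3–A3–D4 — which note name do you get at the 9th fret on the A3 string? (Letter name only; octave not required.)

F#

The open A3 string plus 9 semitones: A–A#–B–C–C#–D–D#–E–F–F#.
(Equivalently spelled Gb.)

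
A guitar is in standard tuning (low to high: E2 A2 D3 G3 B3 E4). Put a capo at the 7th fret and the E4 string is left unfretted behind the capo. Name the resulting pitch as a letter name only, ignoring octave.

B

The capo raises the open E4 by 7 semitones to B4; fretting 0 more gives E4 + 7 + 0 = E4 + 7 semitones, landing on B.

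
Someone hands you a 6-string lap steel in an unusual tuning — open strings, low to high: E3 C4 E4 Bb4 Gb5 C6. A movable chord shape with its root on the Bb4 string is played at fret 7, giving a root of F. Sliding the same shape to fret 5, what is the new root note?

Eb

Moving from fret 7 to fret 5 shifts the root by -2 semitones.
F down 2 semitones is Eb.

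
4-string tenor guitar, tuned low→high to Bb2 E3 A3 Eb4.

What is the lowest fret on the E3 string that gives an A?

5

From E3, count semitones up the chromatic scale until reaching A: E–F–Gb–G–Ab–A — 5 steps.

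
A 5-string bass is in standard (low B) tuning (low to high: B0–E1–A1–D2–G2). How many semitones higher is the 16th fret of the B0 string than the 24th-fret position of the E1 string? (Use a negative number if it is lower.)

-13 semitones

B0 at fret 16 → D♯2 (MIDI 39); E1 at fret 24 → E3 (MIDI 52).
39 − 52 = -13, so the two pitches are 13 semitones apart.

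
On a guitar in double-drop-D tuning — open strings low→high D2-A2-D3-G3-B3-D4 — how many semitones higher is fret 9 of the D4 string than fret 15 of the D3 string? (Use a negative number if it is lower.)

D4 at fret 9 → B4 (MIDI 71); D3 at fret 15 → F4 (MIDI 65).
71 − 65 = 6, so the two pitches are 6 semitones apart.

6 semitones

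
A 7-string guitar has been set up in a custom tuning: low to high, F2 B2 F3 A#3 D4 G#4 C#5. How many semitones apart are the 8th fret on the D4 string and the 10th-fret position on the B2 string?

13 semitones

D4 at fret 8 → A#4 (MIDI 70); B2 at fret 10 → A3 (MIDI 57).
70 − 57 = 13, so the two pitches are 13 semitones apart, with A#4 the higher.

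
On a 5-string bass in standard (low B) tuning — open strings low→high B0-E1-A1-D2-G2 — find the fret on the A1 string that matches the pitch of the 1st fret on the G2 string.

G2 at fret 1 is G2 + 1 semitone = G#2.
The open A1 string is 10 semitones below the open G2, so the same pitch on the A1 string lies at fret 1 + 10 = 11.

11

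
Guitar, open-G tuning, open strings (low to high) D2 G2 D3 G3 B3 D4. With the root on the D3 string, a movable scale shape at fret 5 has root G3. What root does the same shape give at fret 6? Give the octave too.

G♯3

Moving from fret 5 to fret 6 shifts the root by 1 semitone.
G3 up 1 semitone is G♯3.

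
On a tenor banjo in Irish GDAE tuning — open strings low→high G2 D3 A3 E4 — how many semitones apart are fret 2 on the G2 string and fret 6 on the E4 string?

25 semitones

G2 at fret 2 → A2 (MIDI 45); E4 at fret 6 → A#4 (MIDI 70).
45 − 70 = -25, so the two pitches are 25 semitones apart, with A#4 the higher.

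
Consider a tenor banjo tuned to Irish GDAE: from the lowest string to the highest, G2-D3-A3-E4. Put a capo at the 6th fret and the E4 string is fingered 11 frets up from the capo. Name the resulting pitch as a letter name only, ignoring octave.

The capo raises the open E4 by 6 semitones to A♯4; fretting 11 more gives E4 + 6 + 11 = E4 + 17 semitones, landing on A.

A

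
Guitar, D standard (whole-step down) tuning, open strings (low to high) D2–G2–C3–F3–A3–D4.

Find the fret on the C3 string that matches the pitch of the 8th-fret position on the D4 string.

22

D4 at fret 8 is D4 + 8 semitones = A#4.
The open C3 string is 14 semitones below the open D4, so the same pitch on the C3 string lies at fret 8 + 14 = 22.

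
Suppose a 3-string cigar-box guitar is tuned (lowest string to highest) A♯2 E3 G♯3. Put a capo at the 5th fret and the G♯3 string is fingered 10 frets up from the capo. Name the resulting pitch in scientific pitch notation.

B4

The capo raises the open G♯3 by 5 semitones to C♯4; fretting 10 more gives G♯3 + 5 + 10 = G♯3 + 15 semitones = B4.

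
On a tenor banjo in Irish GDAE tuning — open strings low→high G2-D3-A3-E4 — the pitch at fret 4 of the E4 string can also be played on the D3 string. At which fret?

18

E4 at fret 4 is E4 + 4 semitones = G#4.
The open D3 string is 14 semitones below the open E4, so the same pitch on the D3 string lies at fret 4 + 14 = 18.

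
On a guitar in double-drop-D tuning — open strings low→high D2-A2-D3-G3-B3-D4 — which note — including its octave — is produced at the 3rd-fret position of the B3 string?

D4

Each fret is one semitone, so B3 + 3 = D4.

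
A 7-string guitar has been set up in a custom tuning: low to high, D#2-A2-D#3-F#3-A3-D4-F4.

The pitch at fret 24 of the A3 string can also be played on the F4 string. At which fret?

16

A3 at fret 24 is A3 + 24 semitones = A5.
The open F4 string is 8 semitones above the open A3, so the same pitch on the F4 string lies at fret 24 − 8 = 16.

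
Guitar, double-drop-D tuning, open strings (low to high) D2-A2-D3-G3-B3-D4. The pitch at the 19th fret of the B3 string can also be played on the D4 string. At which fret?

16

B3 at fret 19 is B3 + 19 semitones = F#5.
The open D4 string is 3 semitones above the open B3, so the same pitch on the D4 string lies at fret 19 − 3 = 16.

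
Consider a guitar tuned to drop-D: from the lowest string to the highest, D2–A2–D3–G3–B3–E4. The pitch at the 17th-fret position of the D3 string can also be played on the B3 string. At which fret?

Fret 17 on D3 is MIDI 50 + 17 = 67 (G4). On the B3 string (open MIDI 59), that pitch is 67 − 59 = fret 8.

8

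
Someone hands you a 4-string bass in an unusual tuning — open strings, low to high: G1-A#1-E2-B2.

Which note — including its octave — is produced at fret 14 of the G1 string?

A2

The open G1 string plus 14 semitones: G–G#–A–A#–…–G–G#–A.
The walk passes from B into C once, so the octave number goes from 1 to 2.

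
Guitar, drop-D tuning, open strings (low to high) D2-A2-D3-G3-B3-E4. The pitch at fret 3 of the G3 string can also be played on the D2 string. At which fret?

20

G3 at fret 3 is G3 + 3 semitones = A#3.
The open D2 string is 17 semitones below the open G3, so the same pitch on the D2 string lies at fret 3 + 17 = 20.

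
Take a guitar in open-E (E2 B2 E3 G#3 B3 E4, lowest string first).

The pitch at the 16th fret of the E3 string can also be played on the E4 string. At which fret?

4

Fret 16 on E3 is MIDI 52 + 16 = 68 (G#4). On the E4 string (open MIDI 64), that pitch is 68 − 64 = fret 4.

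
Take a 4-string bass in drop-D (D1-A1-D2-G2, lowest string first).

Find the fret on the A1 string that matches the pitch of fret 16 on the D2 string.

21

Fret 16 on D2 is MIDI 38 + 16 = 54 (F#3). On the A1 string (open MIDI 33), that pitch is 54 − 33 = fret 21.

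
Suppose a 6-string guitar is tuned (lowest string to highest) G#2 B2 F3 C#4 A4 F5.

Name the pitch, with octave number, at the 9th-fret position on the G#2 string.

F3

G#2 is MIDI 44. Adding 9 gives 53, which is F3.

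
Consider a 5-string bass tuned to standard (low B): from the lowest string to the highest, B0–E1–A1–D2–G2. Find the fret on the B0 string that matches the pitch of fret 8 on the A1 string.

18

A1 at fret 8 is A1 + 8 semitones = F2.
The open B0 string is 10 semitones below the open A1, so the same pitch on the B0 string lies at fret 8 + 10 = 18.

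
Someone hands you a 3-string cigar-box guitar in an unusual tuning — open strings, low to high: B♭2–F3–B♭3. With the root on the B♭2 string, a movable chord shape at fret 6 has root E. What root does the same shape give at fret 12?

B♭

Moving from fret 6 to fret 12 shifts the root by 6 semitones.
E up 6 semitones is B♭.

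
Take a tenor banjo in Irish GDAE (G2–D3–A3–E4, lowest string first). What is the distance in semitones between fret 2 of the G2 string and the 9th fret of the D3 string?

14 semitones

G2 at fret 2 → A2 (MIDI 45); D3 at fret 9 → B3 (MIDI 59).
45 − 59 = -14, so the two pitches are 14 semitones apart, with B3 the higher.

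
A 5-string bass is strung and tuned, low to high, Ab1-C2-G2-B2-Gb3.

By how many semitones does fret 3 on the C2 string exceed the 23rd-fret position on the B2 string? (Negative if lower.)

-31 semitones

C2 at fret 3 → Eb2 (MIDI 39); B2 at fret 23 → Bb4 (MIDI 70).
39 − 70 = -31, so the two pitches are 31 semitones apart.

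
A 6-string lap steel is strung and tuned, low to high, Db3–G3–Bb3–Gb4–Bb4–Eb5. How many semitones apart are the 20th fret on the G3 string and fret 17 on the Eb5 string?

G3 at fret 20 → Eb5 (MIDI 75); Eb5 at fret 17 → Ab6 (MIDI 92).
75 − 92 = -17, so the two pitches are 17 semitones apart, with Ab6 the higher.

17 semitones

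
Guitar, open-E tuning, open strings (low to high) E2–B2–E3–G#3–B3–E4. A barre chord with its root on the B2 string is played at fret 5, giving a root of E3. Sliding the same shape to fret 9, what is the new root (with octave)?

Moving from fret 5 to fret 9 shifts the root by 4 semitones.
E3 up 4 semitones is G#3.

G#3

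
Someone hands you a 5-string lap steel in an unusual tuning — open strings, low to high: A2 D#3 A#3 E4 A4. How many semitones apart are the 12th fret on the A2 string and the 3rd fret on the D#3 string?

A2 at fret 12 → A3 (MIDI 57); D#3 at fret 3 → F#3 (MIDI 54).
57 − 54 = 3, so the two pitches are 3 semitones apart, with A3 the higher.

3 semitones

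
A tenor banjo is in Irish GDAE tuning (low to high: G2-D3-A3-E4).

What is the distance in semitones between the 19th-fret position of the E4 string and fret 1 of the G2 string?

39 semitones

E4 at fret 19 → B5 (MIDI 83); G2 at fret 1 → G♯2 (MIDI 44).
83 − 44 = 39, so the two pitches are 39 semitones apart, with B5 the higher.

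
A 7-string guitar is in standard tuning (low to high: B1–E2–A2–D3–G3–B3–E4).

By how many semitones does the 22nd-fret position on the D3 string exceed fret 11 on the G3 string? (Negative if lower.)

6 semitones

D3 at fret 22 → C5 (MIDI 72); G3 at fret 11 → F#4 (MIDI 66).
72 − 66 = 6, so the two pitches are 6 semitones apart.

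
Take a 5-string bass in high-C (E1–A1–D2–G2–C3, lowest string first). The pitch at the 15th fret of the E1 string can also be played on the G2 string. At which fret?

Fret 15 on E1 is MIDI 28 + 15 = 43 (G2). On the G2 string (open MIDI 43), that pitch is 43 − 43 = fret 0.

0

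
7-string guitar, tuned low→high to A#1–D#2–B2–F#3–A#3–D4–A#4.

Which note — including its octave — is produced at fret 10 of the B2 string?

A3

The open B2 string plus 10 semitones: B–C–C#–D–…–G–G#–A.
The walk passes from B into C once, so the octave number goes from 2 to 3.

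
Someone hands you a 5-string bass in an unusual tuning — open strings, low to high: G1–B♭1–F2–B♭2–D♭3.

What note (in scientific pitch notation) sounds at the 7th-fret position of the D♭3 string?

A♭3

Each fret is one semitone, so D♭3 + 7 = A♭3.
(Equivalently spelled G♯3.)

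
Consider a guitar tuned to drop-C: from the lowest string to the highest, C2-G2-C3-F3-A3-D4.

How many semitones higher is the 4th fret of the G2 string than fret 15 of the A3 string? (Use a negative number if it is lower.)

G2 at fret 4 → B2 (MIDI 47); A3 at fret 15 → C5 (MIDI 72).
47 − 72 = -25, so the two pitches are 25 semitones apart.

-25 semitones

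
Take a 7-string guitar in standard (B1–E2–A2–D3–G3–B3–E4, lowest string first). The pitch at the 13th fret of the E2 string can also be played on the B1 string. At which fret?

Fret 13 on E2 is MIDI 40 + 13 = 53 (F3). On the B1 string (open MIDI 35), that pitch is 53 − 35 = fret 18.

18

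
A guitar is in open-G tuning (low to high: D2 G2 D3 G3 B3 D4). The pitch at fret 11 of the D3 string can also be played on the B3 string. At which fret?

Fret 11 on D3 is MIDI 50 + 11 = 61 (C#4). On the B3 string (open MIDI 59), that pitch is 61 − 59 = fret 2.

2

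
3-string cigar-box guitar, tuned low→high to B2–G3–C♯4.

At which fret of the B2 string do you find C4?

C4 is 13 semitones above the open B2 (B–C–C#–D–…–A#–B–C), so it sits at fret 13.

13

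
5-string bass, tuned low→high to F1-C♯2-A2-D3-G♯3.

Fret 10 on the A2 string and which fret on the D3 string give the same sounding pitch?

5

A2 at fret 10 is A2 + 10 semitones = G3.
The open D3 string is 5 semitones above the open A2, so the same pitch on the D3 string lies at fret 10 − 5 = 5.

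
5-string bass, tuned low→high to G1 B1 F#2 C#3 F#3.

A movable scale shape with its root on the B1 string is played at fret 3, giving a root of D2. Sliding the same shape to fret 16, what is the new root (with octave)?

Moving from fret 3 to fret 16 shifts the root by 13 semitones.
D2 up 13 semitones is D#3.

D#3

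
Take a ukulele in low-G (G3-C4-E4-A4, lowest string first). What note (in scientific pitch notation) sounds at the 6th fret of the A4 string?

A4 is MIDI 69. Adding 6 gives 75, which is D#5.

D#5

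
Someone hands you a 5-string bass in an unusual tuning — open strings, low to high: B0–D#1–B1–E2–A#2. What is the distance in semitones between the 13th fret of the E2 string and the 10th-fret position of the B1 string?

8 semitones

E2 at fret 13 → F3 (MIDI 53); B1 at fret 10 → A2 (MIDI 45).
53 − 45 = 8, so the two pitches are 8 semitones apart, with F3 the higher.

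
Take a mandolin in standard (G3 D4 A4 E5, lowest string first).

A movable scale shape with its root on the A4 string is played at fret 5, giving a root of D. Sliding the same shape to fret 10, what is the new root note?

Moving from fret 5 to fret 10 shifts the root by 5 semitones.
D up 5 semitones is G.

G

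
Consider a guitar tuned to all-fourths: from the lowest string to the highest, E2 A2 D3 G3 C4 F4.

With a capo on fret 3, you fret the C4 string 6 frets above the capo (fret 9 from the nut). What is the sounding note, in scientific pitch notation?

A4

The capo raises the open C4 by 3 semitones to D♯4; fretting 6 more gives C4 + 3 + 6 = C4 + 9 semitones = A4.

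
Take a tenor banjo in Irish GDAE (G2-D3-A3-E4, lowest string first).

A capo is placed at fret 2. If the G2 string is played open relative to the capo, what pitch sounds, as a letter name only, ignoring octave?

The capo raises the open G2 by 2 semitones to A2; fretting 0 more gives G2 + 2 + 0 = G2 + 2 semitones, landing on A.

A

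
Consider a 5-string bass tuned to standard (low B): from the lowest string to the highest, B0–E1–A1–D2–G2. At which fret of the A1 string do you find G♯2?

11

G♯2 is 11 semitones above the open A1 (A–A#–B–C–…–F#–G–G#), so it sits at fret 11.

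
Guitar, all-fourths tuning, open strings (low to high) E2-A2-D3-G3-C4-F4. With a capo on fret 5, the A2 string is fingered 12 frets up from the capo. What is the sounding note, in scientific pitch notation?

The capo raises the open A2 by 5 semitones to D3; fretting 12 more gives A2 + 5 + 12 = A2 + 17 semitones = D4.

D4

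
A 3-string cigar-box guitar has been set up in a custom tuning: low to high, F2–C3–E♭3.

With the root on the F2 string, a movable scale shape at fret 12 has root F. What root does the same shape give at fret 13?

Moving from fret 12 to fret 13 shifts the root by 1 semitone.
F up 1 semitone is G♭.

G♭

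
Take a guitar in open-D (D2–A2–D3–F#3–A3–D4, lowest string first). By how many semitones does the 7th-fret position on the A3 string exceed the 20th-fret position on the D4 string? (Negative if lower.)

-18 semitones

A3 at fret 7 → E4 (MIDI 64); D4 at fret 20 → A#5 (MIDI 82).
64 − 82 = -18, so the two pitches are 18 semitones apart.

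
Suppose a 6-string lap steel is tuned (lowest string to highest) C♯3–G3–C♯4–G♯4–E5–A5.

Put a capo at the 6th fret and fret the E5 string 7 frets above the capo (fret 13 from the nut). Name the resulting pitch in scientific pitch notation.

F6

The capo raises the open E5 by 6 semitones to A♯5; fretting 7 more gives E5 + 6 + 7 = E5 + 13 semitones = F6.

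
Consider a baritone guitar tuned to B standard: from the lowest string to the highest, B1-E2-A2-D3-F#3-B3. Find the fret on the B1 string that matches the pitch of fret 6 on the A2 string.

16

Fret 6 on A2 is MIDI 45 + 6 = 51 (D#3). On the B1 string (open MIDI 35), that pitch is 51 − 35 = fret 16.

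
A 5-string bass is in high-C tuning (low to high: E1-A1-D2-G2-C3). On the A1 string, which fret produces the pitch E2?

7

E2 is 7 semitones above the open A1 (A–A#–B–C–C#–D–D#–E), so it sits at fret 7.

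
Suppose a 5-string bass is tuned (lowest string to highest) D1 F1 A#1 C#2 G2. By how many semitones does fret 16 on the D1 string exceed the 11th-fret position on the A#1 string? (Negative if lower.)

-3 semitones

D1 at fret 16 → F#2 (MIDI 42); A#1 at fret 11 → A2 (MIDI 45).
42 − 45 = -3, so the two pitches are 3 semitones apart.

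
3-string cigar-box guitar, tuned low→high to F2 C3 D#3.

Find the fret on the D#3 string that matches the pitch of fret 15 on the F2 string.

F2 at fret 15 is F2 + 15 semitones = G#3.
The open D#3 string is 10 semitones above the open F2, so the same pitch on the D#3 string lies at fret 15 − 10 = 5.

5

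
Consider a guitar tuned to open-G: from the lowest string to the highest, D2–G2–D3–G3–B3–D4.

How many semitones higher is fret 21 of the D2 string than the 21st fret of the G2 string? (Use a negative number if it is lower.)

D2 at fret 21 → B3 (MIDI 59); G2 at fret 21 → E4 (MIDI 64).
59 − 64 = -5, so the two pitches are 5 semitones apart.

-5 semitones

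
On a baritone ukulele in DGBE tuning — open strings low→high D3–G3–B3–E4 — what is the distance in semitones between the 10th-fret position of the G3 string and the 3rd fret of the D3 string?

G3 at fret 10 → F4 (MIDI 65); D3 at fret 3 → F3 (MIDI 53).
65 − 53 = 12, so the two pitches are 12 semitones apart, with F4 the higher.

12 semitones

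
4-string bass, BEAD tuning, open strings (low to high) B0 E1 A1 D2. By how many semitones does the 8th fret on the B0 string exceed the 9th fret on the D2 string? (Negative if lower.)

-16 semitones

B0 at fret 8 → G1 (MIDI 31); D2 at fret 9 → B2 (MIDI 47).
31 − 47 = -16, so the two pitches are 16 semitones apart.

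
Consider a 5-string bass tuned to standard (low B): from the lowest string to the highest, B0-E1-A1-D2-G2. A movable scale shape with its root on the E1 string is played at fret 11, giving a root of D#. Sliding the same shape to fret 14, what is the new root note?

F#

Moving from fret 11 to fret 14 shifts the root by 3 semitones.
D# up 3 semitones is F#.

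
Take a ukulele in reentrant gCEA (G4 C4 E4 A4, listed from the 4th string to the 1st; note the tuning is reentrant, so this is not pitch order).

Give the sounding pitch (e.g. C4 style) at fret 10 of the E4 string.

Each fret is one semitone, so E4 + 10 = D5.

D5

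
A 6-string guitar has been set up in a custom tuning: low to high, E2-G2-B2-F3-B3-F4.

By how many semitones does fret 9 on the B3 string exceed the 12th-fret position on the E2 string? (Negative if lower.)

16 semitones

B3 at fret 9 → A♭4 (MIDI 68); E2 at fret 12 → E3 (MIDI 52).
68 − 52 = 16, so the two pitches are 16 semitones apart.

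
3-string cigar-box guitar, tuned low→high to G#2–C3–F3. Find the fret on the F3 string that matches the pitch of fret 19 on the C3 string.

14

C3 at fret 19 is C3 + 19 semitones = G4.
The open F3 string is 5 semitones above the open C3, so the same pitch on the F3 string lies at fret 19 − 5 = 14.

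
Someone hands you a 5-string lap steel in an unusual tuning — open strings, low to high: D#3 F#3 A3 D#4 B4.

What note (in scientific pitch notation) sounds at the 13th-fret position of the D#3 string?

E4

D#3 is MIDI 51. Adding 13 gives 64, which is E4.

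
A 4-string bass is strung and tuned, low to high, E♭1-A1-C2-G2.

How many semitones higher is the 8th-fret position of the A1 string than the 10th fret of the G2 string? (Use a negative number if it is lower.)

-12 semitones

A1 at fret 8 → F2 (MIDI 41); G2 at fret 10 → F3 (MIDI 53).
41 − 53 = -12, so the two pitches are 12 semitones apart.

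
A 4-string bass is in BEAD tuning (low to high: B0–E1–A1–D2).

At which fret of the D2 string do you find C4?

22

C4 is 22 semitones above the open D2 (D–D#–E–F–…–A#–B–C), so it sits at fret 22.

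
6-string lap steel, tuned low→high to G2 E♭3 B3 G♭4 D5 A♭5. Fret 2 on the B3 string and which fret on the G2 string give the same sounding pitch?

Fret 2 on B3 is MIDI 59 + 2 = 61 (D♭4). On the G2 string (open MIDI 43), that pitch is 61 − 43 = fret 18.

18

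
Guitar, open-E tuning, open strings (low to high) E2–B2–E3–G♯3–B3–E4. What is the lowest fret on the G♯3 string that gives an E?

From G♯3, count semitones up the chromatic scale until reaching E: G#–A–A#–B–C–C#–D–D#–E — 8 steps.

8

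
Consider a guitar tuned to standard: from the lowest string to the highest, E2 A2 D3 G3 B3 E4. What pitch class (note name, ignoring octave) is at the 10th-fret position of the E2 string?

The open E2 string plus 10 semitones: E–F–F#–G–…–C–C#–D.

D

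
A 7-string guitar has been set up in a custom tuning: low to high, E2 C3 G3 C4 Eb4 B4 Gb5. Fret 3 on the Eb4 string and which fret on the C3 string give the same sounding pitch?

18

Eb4 at fret 3 is Eb4 + 3 semitones = Gb4.
The open C3 string is 15 semitones below the open Eb4, so the same pitch on the C3 string lies at fret 3 + 15 = 18.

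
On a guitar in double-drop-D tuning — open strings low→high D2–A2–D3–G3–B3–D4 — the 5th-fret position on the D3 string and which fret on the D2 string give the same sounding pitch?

17

Fret 5 on D3 is MIDI 50 + 5 = 55 (G3). On the D2 string (open MIDI 38), that pitch is 55 − 38 = fret 17.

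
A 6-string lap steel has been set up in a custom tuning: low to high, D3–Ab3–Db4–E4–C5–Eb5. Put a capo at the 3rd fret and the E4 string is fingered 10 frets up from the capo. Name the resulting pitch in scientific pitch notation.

F5

The capo raises the open E4 by 3 semitones to G4; fretting 10 more gives E4 + 3 + 10 = E4 + 13 semitones = F5.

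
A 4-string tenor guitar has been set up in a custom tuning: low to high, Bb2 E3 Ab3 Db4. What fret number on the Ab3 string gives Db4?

Db4 is 5 semitones above the open Ab3 (Ab–A–Bb–B–C–Db), so it sits at fret 5.

5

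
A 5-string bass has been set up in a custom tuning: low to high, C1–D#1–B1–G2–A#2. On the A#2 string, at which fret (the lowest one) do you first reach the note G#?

10

From A#2, count semitones up the chromatic scale until reaching G#: A#–B–C–C#–…–F#–G–G# — 10 steps.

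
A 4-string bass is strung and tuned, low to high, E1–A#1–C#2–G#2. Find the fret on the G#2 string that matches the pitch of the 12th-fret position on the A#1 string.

Fret 12 on A#1 is MIDI 34 + 12 = 46 (A#2). On the G#2 string (open MIDI 44), that pitch is 46 − 44 = fret 2.

2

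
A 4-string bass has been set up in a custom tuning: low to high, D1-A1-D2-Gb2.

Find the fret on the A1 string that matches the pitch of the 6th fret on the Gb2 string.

15

Fret 6 on Gb2 is MIDI 42 + 6 = 48 (C3). On the A1 string (open MIDI 33), that pitch is 48 − 33 = fret 15.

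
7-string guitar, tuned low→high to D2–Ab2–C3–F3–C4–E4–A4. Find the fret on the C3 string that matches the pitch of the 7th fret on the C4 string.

19

C4 at fret 7 is C4 + 7 semitones = G4.
The open C3 string is 12 semitones below the open C4, so the same pitch on the C3 string lies at fret 7 + 12 = 19.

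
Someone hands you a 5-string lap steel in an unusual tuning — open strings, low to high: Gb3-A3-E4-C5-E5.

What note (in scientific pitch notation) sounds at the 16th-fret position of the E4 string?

Ab5

Each fret is one semitone, so E4 + 16 = Ab5.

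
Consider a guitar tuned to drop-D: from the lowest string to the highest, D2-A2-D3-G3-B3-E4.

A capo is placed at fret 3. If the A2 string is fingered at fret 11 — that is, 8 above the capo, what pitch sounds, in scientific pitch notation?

The capo raises the open A2 by 3 semitones to C3; fretting 8 more gives A2 + 3 + 8 = A2 + 11 semitones = G#3.

G#3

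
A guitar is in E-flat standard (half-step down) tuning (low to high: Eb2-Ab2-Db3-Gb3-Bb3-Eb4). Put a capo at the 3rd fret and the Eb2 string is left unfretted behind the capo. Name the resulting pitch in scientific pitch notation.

Gb2

The capo raises the open Eb2 by 3 semitones to Gb2; fretting 0 more gives Eb2 + 3 + 0 = Eb2 + 3 semitones = Gb2.
(Also written F#.)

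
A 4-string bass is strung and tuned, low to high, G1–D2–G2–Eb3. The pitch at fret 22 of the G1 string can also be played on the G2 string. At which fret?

G1 at fret 22 is G1 + 22 semitones = F3.
The open G2 string is 12 semitones above the open G1, so the same pitch on the G2 string lies at fret 22 − 12 = 10.

10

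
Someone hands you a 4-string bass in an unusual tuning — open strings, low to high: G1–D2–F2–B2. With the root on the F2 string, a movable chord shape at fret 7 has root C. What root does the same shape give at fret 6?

Moving from fret 7 to fret 6 shifts the root by -1 semitone.
C down 1 semitone is B.

B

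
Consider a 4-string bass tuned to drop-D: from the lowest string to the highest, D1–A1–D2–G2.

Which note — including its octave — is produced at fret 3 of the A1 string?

The open A1 string plus 3 semitones: A–A#–B–C.
The walk passes from B into C once, so the octave number goes from 1 to 2.

C2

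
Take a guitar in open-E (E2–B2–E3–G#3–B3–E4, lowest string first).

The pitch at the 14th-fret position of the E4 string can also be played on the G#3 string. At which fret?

22

E4 at fret 14 is E4 + 14 semitones = F#5.
The open G#3 string is 8 semitones below the open E4, so the same pitch on the G#3 string lies at fret 14 + 8 = 22.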